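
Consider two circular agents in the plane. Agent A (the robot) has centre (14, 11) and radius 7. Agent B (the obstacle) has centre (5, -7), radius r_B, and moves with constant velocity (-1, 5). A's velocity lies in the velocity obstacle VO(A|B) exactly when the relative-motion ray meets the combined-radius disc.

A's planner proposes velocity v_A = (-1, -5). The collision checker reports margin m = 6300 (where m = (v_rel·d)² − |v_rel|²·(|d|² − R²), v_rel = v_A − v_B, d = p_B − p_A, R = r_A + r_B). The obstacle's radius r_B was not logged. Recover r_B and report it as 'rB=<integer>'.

m = 6300
d = (-9, -18);  v_rel = (0, -10),  |v_rel|² = 100
v_rel×d = (0)·(-18) − (-10)·(-9) = -90
since m = R²·100 − (-90)²:  R² = (8100 + 6300) / 100 = 144
R = √144 = 12  ⇒  r_B = 12 − 7 = 5

rB=5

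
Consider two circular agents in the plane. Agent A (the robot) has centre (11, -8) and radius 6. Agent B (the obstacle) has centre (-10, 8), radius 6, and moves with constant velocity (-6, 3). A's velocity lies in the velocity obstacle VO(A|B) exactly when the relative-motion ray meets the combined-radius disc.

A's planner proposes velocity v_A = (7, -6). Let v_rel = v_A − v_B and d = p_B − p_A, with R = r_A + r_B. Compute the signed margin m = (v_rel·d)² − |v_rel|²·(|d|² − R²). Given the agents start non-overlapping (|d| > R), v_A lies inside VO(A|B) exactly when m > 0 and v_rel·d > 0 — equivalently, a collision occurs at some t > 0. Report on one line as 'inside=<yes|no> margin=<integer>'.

d = (-21, 16),  |d|² = 697;  R = 6+6 = 12,  c = 697−12² = 553
v_rel = (13, -9),  |v_rel|² = 250;  v_rel·d = (13)·(-21) + (-9)·(16) = -417
250·t² + 834·t + 553 = 0  ⇒  m = (-417)² − 250·553 = 35639
m = 35639 > 0,  v_rel·d = -417 < 0  ⇒  outside

inside=no margin=35639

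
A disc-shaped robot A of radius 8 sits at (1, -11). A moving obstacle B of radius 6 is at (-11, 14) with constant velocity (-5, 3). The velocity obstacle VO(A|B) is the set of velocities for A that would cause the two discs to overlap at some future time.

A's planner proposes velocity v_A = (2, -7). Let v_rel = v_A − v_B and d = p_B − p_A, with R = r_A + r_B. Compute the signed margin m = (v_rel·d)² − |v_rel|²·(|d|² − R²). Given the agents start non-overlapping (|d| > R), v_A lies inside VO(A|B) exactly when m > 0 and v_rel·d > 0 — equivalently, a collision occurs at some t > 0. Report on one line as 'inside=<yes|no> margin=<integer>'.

d = (-12, 25),  |d|² = 769;  R = 8+6 = 14,  c = 769−14² = 573
v_rel = (7, -10),  |v_rel|² = 149;  v_rel·d = (7)·(-12) + (-10)·(25) = -334
149·t² + 668·t + 573 = 0  ⇒  m = (-334)² − 149·573 = 26179
m = 26179 > 0,  v_rel·d = -334 < 0  ⇒  outside

inside=no margin=26179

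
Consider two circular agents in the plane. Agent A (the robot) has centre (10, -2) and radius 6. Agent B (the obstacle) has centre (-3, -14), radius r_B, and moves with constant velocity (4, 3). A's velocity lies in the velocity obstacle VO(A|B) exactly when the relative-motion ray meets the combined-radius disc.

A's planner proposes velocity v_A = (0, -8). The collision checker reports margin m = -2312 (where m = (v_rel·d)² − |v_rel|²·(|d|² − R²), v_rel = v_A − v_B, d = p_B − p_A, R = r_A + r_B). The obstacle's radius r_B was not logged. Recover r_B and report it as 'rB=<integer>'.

m = -2312
d = (-13, -12);  v_rel = (-4, -11),  |v_rel|² = 137
v_rel×d = (-4)·(-12) − (-11)·(-13) = -95
since m = R²·137 − (-95)²:  R² = (9025 + -2312) / 137 = 49
R = √49 = 7  ⇒  r_B = 7 − 6 = 1

rB=1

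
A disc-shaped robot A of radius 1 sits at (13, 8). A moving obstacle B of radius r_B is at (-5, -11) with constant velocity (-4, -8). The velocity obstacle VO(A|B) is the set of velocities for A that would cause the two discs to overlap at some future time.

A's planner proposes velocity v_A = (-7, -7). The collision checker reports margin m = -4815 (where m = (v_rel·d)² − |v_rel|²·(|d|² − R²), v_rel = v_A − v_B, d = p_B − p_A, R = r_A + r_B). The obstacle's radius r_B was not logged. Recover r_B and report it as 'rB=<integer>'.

m = -4815
d = (-18, -19);  v_rel = (-3, 1),  |v_rel|² = 10
v_rel×d = (-3)·(-19) − (1)·(-18) = 75
since m = R²·10 − 75²:  R² = (5625 + -4815) / 10 = 81
R = √81 = 9  ⇒  r_B = 9 − 1 = 8

rB=8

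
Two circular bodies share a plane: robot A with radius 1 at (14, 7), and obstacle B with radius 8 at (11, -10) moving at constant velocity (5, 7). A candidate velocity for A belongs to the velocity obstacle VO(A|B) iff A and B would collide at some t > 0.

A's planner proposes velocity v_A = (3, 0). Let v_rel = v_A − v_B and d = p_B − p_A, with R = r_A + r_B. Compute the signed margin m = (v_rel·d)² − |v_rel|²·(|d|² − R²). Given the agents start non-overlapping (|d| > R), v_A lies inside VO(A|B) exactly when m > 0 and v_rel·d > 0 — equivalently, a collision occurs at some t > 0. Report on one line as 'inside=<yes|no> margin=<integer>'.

d = (-3, -17),  |d|² = 298;  R = 1+8 = 9,  c = 298−9² = 217
v_rel = (-2, -7),  |v_rel|² = 53;  v_rel·d = (-2)·(-3) + (-7)·(-17) = 125
53·t² − 250·t + 217 = 0  ⇒  m = 125² − 53·217 = 4124
m = 4124 > 0,  v_rel·d = 125 > 0  ⇒  inside

inside=yes margin=4124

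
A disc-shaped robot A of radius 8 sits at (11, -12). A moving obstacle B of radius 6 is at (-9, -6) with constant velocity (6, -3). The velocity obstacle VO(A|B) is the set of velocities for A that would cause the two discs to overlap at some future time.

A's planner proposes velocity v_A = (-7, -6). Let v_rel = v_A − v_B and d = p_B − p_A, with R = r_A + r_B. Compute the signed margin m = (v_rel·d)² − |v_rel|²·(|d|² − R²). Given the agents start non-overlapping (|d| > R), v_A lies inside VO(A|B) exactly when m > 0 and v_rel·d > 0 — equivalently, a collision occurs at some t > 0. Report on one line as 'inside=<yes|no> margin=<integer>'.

d = (-20, 6),  |d|² = 436;  R = 8+6 = 14,  c = 436−14² = 240
v_rel = (-13, -3),  |v_rel|² = 178;  v_rel·d = (-13)·(-20) + (-3)·(6) = 242
178·t² − 484·t + 240 = 0  ⇒  m = 242² − 178·240 = 15844
m = 15844 > 0,  v_rel·d = 242 > 0  ⇒  inside

inside=yes margin=15844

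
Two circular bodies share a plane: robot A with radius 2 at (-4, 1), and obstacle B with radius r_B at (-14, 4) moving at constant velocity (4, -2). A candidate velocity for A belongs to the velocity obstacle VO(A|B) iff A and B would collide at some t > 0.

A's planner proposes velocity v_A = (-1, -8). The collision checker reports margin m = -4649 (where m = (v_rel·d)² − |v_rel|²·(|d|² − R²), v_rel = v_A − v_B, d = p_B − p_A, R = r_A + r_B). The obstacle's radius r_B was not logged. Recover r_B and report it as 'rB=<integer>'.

m = -4649
d = (-10, 3);  v_rel = (-5, -6),  |v_rel|² = 61
v_rel×d = (-5)·(3) − (-6)·(-10) = -75
since m = R²·61 − (-75)²:  R² = (5625 + -4649) / 61 = 16
R = √16 = 4  ⇒  r_B = 4 − 2 = 2

rB=2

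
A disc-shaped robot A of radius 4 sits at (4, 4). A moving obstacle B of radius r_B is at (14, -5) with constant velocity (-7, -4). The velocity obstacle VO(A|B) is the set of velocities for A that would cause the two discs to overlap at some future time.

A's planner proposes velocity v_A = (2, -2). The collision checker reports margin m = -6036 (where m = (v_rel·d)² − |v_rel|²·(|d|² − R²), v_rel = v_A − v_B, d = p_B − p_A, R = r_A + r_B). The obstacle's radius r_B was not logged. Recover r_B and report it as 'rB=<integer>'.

m = -6036
d = (10, -9);  v_rel = (9, 2),  |v_rel|² = 85
v_rel×d = (9)·(-9) − (2)·(10) = -101
since m = R²·85 − (-101)²:  R² = (10201 + -6036) / 85 = 49
R = √49 = 7  ⇒  r_B = 7 − 4 = 3

rB=3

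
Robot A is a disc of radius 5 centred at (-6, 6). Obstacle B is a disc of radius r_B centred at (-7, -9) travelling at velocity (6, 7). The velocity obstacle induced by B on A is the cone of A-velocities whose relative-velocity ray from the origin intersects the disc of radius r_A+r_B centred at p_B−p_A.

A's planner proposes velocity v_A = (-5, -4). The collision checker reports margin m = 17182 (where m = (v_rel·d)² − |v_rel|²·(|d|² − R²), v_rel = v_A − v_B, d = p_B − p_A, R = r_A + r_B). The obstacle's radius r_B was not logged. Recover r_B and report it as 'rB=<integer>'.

m = 17182
d = (-1, -15);  v_rel = (-11, -11),  |v_rel|² = 242
v_rel×d = (-11)·(-15) − (-11)·(-1) = 154
since m = R²·242 − 154²:  R² = (23716 + 17182) / 242 = 169
R = √169 = 13  ⇒  r_B = 13 − 5 = 8

rB=8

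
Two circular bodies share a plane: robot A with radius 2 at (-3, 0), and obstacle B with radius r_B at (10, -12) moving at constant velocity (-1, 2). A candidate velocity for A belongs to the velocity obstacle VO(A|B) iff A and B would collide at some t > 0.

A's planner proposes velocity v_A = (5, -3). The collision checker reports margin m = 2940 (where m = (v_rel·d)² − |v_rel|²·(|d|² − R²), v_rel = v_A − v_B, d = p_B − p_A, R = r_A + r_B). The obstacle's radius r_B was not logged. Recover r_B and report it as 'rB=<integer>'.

m = 2940
d = (13, -12);  v_rel = (6, -5),  |v_rel|² = 61
v_rel×d = (6)·(-12) − (-5)·(13) = -7
since m = R²·61 − (-7)²:  R² = (49 + 2940) / 61 = 49
R = √49 = 7  ⇒  r_B = 7 − 2 = 5

rB=5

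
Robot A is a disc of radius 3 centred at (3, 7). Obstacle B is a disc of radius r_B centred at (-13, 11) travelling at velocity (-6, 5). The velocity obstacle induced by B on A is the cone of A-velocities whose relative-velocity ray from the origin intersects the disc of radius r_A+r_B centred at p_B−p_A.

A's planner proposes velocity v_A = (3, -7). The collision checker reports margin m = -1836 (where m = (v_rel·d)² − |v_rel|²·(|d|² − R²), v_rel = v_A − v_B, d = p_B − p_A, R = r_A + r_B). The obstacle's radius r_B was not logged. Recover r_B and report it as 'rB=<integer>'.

m = -1836
d = (-16, 4);  v_rel = (9, -12),  |v_rel|² = 225
v_rel×d = (9)·(4) − (-12)·(-16) = -156
since m = R²·225 − (-156)²:  R² = (24336 + -1836) / 225 = 100
R = √100 = 10  ⇒  r_B = 10 − 3 = 7

rB=7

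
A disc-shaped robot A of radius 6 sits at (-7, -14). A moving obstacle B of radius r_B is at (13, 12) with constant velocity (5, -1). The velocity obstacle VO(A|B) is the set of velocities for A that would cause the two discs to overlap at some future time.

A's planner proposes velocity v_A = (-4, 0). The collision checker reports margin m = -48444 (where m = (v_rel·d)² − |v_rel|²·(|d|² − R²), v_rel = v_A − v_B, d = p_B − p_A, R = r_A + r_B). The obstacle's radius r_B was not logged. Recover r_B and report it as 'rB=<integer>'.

m = -48444
d = (20, 26);  v_rel = (-9, 1),  |v_rel|² = 82
v_rel×d = (-9)·(26) − (1)·(20) = -254
since m = R²·82 − (-254)²:  R² = (64516 + -48444) / 82 = 196
R = √196 = 14  ⇒  r_B = 14 − 6 = 8

rB=8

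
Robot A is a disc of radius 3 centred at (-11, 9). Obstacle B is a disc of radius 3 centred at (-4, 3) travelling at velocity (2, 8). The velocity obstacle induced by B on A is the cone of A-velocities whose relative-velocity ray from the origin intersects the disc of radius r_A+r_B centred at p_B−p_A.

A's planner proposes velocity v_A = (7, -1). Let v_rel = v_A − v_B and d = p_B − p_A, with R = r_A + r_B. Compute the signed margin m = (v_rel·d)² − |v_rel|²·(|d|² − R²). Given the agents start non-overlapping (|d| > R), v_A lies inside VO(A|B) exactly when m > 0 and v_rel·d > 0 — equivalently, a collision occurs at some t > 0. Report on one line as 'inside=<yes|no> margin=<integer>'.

d = (7, -6),  |d|² = 85;  R = 3+3 = 6,  c = 85−6² = 49
v_rel = (5, -9),  |v_rel|² = 106;  v_rel·d = (5)·(7) + (-9)·(-6) = 89
106·t² − 178·t + 49 = 0  ⇒  m = 89² − 106·49 = 2727
m = 2727 > 0,  v_rel·d = 89 > 0  ⇒  inside

inside=yes margin=2727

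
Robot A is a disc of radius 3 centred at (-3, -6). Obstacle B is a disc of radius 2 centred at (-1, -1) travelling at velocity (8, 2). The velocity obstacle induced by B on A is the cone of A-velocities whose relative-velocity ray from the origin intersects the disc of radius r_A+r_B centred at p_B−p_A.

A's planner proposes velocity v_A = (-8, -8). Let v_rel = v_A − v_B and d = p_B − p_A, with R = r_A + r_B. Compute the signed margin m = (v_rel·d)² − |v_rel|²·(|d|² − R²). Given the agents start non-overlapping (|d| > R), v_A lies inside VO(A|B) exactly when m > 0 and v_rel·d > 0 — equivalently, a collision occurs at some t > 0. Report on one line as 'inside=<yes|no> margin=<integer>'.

d = (2, 5),  |d|² = 29;  R = 3+2 = 5,  c = 29−5² = 4
v_rel = (-16, -10),  |v_rel|² = 356;  v_rel·d = (-16)·(2) + (-10)·(5) = -82
356·t² + 164·t + 4 = 0  ⇒  m = (-82)² − 356·4 = 5300
m = 5300 > 0,  v_rel·d = -82 < 0  ⇒  outside

inside=no margin=5300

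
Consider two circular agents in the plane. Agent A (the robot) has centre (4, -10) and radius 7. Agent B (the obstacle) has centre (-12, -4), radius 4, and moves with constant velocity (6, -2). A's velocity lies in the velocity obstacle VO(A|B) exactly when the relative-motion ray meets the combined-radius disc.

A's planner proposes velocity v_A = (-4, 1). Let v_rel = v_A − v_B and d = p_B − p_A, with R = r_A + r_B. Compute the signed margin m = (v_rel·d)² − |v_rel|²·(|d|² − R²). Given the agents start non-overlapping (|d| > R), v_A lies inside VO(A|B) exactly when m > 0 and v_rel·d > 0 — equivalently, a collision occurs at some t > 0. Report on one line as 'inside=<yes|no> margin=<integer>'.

d = (-16, 6),  |d|² = 292;  R = 7+4 = 11,  c = 292−11² = 171
v_rel = (-10, 3),  |v_rel|² = 109;  v_rel·d = (-10)·(-16) + (3)·(6) = 178
109·t² − 356·t + 171 = 0  ⇒  m = 178² − 109·171 = 13045
m = 13045 > 0,  v_rel·d = 178 > 0  ⇒  inside

inside=yes margin=13045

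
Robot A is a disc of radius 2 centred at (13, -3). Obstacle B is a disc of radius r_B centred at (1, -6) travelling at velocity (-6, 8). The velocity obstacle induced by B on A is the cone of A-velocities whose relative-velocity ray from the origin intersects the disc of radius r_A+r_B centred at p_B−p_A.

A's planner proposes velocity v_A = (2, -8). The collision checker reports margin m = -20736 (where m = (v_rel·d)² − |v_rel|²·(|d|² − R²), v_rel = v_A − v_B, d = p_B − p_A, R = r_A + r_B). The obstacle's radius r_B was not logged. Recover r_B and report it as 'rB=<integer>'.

m = -20736
d = (-12, -3);  v_rel = (8, -16),  |v_rel|² = 320
v_rel×d = (8)·(-3) − (-16)·(-12) = -216
since m = R²·320 − (-216)²:  R² = (46656 + -20736) / 320 = 81
R = √81 = 9  ⇒  r_B = 9 − 2 = 7

rB=7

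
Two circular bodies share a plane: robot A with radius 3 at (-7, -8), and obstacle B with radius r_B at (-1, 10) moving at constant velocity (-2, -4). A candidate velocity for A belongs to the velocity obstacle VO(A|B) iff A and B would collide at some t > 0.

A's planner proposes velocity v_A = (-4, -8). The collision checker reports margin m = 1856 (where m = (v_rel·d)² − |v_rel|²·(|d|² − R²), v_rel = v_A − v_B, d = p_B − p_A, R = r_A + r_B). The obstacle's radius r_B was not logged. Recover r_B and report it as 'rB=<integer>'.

m = 1856
d = (6, 18);  v_rel = (-2, -4),  |v_rel|² = 20
v_rel×d = (-2)·(18) − (-4)·(6) = -12
since m = R²·20 − (-12)²:  R² = (144 + 1856) / 20 = 100
R = √100 = 10  ⇒  r_B = 10 − 3 = 7

rB=7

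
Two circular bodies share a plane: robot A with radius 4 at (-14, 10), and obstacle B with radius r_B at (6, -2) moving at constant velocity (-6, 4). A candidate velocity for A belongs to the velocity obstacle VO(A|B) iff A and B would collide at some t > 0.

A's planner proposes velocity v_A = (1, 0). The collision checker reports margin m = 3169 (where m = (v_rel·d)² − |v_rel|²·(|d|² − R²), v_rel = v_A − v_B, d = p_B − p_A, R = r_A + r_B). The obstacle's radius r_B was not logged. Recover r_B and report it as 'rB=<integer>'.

m = 3169
d = (20, -12);  v_rel = (7, -4),  |v_rel|² = 65
v_rel×d = (7)·(-12) − (-4)·(20) = -4
since m = R²·65 − (-4)²:  R² = (16 + 3169) / 65 = 49
R = √49 = 7  ⇒  r_B = 7 − 4 = 3

rB=3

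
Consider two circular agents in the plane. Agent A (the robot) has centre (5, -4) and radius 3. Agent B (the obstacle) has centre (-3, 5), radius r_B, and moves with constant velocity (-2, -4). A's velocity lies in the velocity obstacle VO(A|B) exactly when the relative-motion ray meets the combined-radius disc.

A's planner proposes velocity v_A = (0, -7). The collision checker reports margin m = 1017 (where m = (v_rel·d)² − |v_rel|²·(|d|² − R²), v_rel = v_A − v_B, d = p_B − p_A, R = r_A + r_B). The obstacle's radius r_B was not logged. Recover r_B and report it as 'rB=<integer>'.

m = 1017
d = (-8, 9);  v_rel = (2, -3),  |v_rel|² = 13
v_rel×d = (2)·(9) − (-3)·(-8) = -6
since m = R²·13 − (-6)²:  R² = (36 + 1017) / 13 = 81
R = √81 = 9  ⇒  r_B = 9 − 3 = 6

rB=6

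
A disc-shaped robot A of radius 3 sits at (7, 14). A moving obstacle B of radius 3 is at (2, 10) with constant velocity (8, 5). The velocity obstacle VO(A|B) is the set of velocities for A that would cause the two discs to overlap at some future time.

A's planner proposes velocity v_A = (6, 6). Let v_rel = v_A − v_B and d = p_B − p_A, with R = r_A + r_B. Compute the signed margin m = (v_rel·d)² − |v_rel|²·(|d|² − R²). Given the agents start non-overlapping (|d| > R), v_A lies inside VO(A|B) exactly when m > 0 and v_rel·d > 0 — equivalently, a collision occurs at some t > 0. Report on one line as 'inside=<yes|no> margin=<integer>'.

d = (-5, -4),  |d|² = 41;  R = 3+3 = 6,  c = 41−6² = 5
v_rel = (-2, 1),  |v_rel|² = 5;  v_rel·d = (-2)·(-5) + (1)·(-4) = 6
5·t² − 12·t + 5 = 0  ⇒  m = 6² − 5·5 = 11
m = 11 > 0,  v_rel·d = 6 > 0  ⇒  inside

inside=yes margin=11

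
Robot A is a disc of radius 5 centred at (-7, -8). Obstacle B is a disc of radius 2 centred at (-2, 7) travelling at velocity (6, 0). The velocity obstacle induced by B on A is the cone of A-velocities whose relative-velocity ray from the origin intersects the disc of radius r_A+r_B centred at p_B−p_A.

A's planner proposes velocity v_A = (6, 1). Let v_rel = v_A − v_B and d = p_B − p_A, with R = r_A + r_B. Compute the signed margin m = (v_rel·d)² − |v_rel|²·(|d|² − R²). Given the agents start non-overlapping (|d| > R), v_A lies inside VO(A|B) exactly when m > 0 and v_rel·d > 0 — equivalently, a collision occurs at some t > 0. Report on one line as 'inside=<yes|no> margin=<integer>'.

d = (5, 15),  |d|² = 250;  R = 5+2 = 7,  c = 250−7² = 201
v_rel = (0, 1),  |v_rel|² = 1;  v_rel·d = (0)·(5) + (1)·(15) = 15
1·t² − 30·t + 201 = 0  ⇒  m = 15² − 1·201 = 24
m = 24 > 0,  v_rel·d = 15 > 0  ⇒  inside

inside=yes margin=24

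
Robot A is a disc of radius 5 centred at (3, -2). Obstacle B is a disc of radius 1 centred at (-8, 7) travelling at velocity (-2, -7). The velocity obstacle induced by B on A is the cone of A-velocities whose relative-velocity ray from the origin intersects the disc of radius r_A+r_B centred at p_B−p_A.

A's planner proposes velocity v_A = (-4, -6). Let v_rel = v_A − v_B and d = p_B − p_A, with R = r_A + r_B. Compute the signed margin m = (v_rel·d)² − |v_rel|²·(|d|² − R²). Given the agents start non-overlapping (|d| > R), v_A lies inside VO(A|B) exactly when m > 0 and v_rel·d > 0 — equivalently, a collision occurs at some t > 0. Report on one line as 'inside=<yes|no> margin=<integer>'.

d = (-11, 9),  |d|² = 202;  R = 5+1 = 6,  c = 202−6² = 166
v_rel = (-2, 1),  |v_rel|² = 5;  v_rel·d = (-2)·(-11) + (1)·(9) = 31
5·t² − 62·t + 166 = 0  ⇒  m = 31² − 5·166 = 131
m = 131 > 0,  v_rel·d = 31 > 0  ⇒  inside

inside=yes margin=131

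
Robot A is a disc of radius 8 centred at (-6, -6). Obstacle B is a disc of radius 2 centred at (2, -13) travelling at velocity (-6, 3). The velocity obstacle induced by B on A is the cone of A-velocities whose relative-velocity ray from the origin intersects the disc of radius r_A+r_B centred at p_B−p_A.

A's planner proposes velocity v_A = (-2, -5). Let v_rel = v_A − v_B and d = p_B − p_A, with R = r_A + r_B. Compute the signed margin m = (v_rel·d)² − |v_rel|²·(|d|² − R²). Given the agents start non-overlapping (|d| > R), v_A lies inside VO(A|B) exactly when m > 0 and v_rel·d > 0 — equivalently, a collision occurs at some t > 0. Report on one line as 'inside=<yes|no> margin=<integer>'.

d = (8, -7),  |d|² = 113;  R = 8+2 = 10,  c = 113−10² = 13
v_rel = (4, -8),  |v_rel|² = 80;  v_rel·d = (4)·(8) + (-8)·(-7) = 88
80·t² − 176·t + 13 = 0  ⇒  m = 88² − 80·13 = 6704
m = 6704 > 0,  v_rel·d = 88 > 0  ⇒  inside

inside=yes margin=6704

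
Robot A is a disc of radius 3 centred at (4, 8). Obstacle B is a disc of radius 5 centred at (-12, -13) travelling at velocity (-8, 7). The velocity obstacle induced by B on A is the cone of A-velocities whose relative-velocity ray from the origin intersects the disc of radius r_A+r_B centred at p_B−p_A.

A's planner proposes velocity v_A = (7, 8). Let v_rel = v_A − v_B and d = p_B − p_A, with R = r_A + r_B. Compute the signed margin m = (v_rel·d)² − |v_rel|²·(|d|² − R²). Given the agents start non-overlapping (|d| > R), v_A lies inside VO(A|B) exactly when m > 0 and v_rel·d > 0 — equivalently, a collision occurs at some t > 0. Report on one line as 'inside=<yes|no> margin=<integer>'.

d = (-16, -21),  |d|² = 697;  R = 3+5 = 8,  c = 697−8² = 633
v_rel = (15, 1),  |v_rel|² = 226;  v_rel·d = (15)·(-16) + (1)·(-21) = -261
226·t² + 522·t + 633 = 0  ⇒  m = (-261)² − 226·633 = -74937
m = -74937 < 0,  v_rel·d = -261 < 0  ⇒  outside

inside=no margin=-74937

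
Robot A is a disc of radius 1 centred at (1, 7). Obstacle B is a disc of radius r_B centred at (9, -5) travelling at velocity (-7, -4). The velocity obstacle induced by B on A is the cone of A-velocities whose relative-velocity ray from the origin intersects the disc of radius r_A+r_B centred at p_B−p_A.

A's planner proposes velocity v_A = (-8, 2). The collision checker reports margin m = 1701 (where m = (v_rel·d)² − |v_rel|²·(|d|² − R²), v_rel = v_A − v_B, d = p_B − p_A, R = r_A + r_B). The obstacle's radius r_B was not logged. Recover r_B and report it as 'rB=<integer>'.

m = 1701
d = (8, -12);  v_rel = (-1, 6),  |v_rel|² = 37
v_rel×d = (-1)·(-12) − (6)·(8) = -36
since m = R²·37 − (-36)²:  R² = (1296 + 1701) / 37 = 81
R = √81 = 9  ⇒  r_B = 9 − 1 = 8

rB=8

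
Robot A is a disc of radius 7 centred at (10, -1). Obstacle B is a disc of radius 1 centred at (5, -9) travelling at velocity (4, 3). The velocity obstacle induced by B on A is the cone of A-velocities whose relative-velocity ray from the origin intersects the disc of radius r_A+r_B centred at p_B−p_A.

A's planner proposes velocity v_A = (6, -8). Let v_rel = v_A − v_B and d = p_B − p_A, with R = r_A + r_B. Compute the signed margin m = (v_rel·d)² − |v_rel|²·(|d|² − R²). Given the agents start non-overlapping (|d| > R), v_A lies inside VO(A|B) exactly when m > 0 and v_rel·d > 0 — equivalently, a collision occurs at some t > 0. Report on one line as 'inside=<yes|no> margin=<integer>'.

d = (-5, -8),  |d|² = 89;  R = 7+1 = 8,  c = 89−8² = 25
v_rel = (2, -11),  |v_rel|² = 125;  v_rel·d = (2)·(-5) + (-11)·(-8) = 78
125·t² − 156·t + 25 = 0  ⇒  m = 78² − 125·25 = 2959
m = 2959 > 0,  v_rel·d = 78 > 0  ⇒  inside

inside=yes margin=2959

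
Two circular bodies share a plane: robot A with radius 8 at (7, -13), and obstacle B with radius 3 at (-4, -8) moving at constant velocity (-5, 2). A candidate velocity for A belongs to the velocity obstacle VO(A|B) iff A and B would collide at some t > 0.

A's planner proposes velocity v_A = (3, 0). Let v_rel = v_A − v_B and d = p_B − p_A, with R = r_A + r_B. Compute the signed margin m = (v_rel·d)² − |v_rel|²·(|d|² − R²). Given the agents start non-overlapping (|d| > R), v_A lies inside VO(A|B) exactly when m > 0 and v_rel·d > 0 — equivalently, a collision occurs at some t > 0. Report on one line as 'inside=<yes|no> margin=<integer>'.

d = (-11, 5),  |d|² = 146;  R = 8+3 = 11,  c = 146−11² = 25
v_rel = (8, -2),  |v_rel|² = 68;  v_rel·d = (8)·(-11) + (-2)·(5) = -98
68·t² + 196·t + 25 = 0  ⇒  m = (-98)² − 68·25 = 7904
m = 7904 > 0,  v_rel·d = -98 < 0  ⇒  outside

inside=no margin=7904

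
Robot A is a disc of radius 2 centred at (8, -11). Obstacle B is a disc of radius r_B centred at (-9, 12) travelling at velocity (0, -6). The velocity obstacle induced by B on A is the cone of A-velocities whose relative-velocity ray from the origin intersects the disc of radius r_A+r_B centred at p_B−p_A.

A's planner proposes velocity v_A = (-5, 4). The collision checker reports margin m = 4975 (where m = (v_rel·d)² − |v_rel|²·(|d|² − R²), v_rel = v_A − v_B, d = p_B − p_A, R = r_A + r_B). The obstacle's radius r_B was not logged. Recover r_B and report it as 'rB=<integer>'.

m = 4975
d = (-17, 23);  v_rel = (-5, 10),  |v_rel|² = 125
v_rel×d = (-5)·(23) − (10)·(-17) = 55
since m = R²·125 − 55²:  R² = (3025 + 4975) / 125 = 64
R = √64 = 8  ⇒  r_B = 8 − 2 = 6

rB=6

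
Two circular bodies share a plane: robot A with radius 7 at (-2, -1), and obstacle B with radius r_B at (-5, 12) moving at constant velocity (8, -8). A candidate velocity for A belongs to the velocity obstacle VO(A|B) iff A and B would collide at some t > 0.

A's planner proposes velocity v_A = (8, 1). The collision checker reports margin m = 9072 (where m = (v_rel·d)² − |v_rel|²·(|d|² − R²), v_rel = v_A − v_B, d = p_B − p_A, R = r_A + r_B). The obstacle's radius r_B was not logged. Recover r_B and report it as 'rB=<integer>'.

m = 9072
d = (-3, 13);  v_rel = (0, 9),  |v_rel|² = 81
v_rel×d = (0)·(13) − (9)·(-3) = 27
since m = R²·81 − 27²:  R² = (729 + 9072) / 81 = 121
R = √121 = 11  ⇒  r_B = 11 − 7 = 4

rB=4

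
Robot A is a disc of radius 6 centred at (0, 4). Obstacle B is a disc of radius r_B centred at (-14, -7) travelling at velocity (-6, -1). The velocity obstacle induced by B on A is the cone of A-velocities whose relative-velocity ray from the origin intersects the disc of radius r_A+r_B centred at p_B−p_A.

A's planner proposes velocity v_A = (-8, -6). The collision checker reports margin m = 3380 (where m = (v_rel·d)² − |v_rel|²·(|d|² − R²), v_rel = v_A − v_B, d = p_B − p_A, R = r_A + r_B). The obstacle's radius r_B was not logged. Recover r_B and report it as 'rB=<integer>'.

m = 3380
d = (-14, -11);  v_rel = (-2, -5),  |v_rel|² = 29
v_rel×d = (-2)·(-11) − (-5)·(-14) = -48
since m = R²·29 − (-48)²:  R² = (2304 + 3380) / 29 = 196
R = √196 = 14  ⇒  r_B = 14 − 6 = 8

rB=8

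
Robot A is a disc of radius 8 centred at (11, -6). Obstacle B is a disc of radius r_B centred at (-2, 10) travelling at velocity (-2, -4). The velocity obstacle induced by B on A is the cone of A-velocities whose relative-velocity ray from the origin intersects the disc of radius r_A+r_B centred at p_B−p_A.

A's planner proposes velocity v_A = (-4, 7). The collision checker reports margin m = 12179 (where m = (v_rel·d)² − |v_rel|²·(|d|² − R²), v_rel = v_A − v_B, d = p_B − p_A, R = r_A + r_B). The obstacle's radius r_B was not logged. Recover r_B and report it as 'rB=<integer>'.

m = 12179
d = (-13, 16);  v_rel = (-2, 11),  |v_rel|² = 125
v_rel×d = (-2)·(16) − (11)·(-13) = 111
since m = R²·125 − 111²:  R² = (12321 + 12179) / 125 = 196
R = √196 = 14  ⇒  r_B = 14 − 8 = 6

rB=6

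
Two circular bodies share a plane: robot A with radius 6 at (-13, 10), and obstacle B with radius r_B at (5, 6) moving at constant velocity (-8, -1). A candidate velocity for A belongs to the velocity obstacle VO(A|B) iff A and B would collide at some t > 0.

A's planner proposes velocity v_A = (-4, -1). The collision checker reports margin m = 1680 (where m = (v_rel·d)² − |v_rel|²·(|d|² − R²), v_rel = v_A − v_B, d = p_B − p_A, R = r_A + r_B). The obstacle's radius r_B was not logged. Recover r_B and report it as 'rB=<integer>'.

m = 1680
d = (18, -4);  v_rel = (4, 0),  |v_rel|² = 16
v_rel×d = (4)·(-4) − (0)·(18) = -16
since m = R²·16 − (-16)²:  R² = (256 + 1680) / 16 = 121
R = √121 = 11  ⇒  r_B = 11 − 6 = 5

rB=5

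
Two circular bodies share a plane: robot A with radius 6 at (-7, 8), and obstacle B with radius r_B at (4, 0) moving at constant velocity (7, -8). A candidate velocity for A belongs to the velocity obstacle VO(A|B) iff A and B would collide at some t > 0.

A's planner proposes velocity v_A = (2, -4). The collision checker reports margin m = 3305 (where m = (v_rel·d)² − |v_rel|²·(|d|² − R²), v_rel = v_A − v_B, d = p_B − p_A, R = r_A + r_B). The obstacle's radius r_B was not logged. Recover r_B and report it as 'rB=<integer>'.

m = 3305
d = (11, -8);  v_rel = (-5, 4),  |v_rel|² = 41
v_rel×d = (-5)·(-8) − (4)·(11) = -4
since m = R²·41 − (-4)²:  R² = (16 + 3305) / 41 = 81
R = √81 = 9  ⇒  r_B = 9 − 6 = 3

rB=3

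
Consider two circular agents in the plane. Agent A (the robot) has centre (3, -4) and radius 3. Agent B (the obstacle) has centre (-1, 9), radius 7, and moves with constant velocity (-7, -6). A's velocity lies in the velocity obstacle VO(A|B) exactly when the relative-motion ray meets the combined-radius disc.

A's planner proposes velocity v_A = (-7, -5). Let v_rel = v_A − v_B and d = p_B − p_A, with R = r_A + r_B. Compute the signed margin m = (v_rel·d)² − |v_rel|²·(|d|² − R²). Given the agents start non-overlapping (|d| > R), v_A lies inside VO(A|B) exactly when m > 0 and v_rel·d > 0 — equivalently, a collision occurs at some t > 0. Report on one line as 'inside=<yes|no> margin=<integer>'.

d = (-4, 13),  |d|² = 185;  R = 3+7 = 10,  c = 185−10² = 85
v_rel = (0, 1),  |v_rel|² = 1;  v_rel·d = (0)·(-4) + (1)·(13) = 13
1·t² − 26·t + 85 = 0  ⇒  m = 13² − 1·85 = 84
m = 84 > 0,  v_rel·d = 13 > 0  ⇒  inside

inside=yes margin=84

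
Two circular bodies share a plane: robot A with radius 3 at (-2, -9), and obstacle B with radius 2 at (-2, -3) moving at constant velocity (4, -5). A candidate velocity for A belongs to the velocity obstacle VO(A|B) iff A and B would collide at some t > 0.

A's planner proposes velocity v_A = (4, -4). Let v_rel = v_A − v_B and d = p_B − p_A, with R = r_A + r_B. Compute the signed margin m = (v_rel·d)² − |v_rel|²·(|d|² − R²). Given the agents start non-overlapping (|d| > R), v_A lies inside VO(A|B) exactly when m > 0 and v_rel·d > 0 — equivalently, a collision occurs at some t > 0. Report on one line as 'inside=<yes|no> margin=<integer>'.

d = (0, 6),  |d|² = 36;  R = 3+2 = 5,  c = 36−5² = 11
v_rel = (0, 1),  |v_rel|² = 1;  v_rel·d = (0)·(0) + (1)·(6) = 6
1·t² − 12·t + 11 = 0  ⇒  m = 6² − 1·11 = 25
m = 25 > 0,  v_rel·d = 6 > 0  ⇒  inside

inside=yes margin=25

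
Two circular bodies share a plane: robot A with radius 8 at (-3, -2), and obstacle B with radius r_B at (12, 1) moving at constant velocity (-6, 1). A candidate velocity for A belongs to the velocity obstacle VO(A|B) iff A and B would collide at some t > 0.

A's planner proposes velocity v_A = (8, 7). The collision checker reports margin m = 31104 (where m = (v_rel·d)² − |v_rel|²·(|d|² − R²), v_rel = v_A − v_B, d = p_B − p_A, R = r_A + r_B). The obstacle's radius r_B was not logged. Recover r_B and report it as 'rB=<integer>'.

m = 31104
d = (15, 3);  v_rel = (14, 6),  |v_rel|² = 232
v_rel×d = (14)·(3) − (6)·(15) = -48
since m = R²·232 − (-48)²:  R² = (2304 + 31104) / 232 = 144
R = √144 = 12  ⇒  r_B = 12 − 8 = 4

rB=4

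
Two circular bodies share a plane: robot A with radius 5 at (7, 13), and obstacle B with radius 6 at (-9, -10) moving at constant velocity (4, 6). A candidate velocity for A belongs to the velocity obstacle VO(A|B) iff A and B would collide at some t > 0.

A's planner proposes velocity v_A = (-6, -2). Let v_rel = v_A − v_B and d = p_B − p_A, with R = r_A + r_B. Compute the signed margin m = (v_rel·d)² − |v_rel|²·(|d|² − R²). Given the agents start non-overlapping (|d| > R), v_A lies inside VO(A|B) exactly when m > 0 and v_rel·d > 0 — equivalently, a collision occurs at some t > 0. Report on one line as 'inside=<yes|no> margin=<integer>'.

d = (-16, -23),  |d|² = 785;  R = 5+6 = 11,  c = 785−11² = 664
v_rel = (-10, -8),  |v_rel|² = 164;  v_rel·d = (-10)·(-16) + (-8)·(-23) = 344
164·t² − 688·t + 664 = 0  ⇒  m = 344² − 164·664 = 9440
m = 9440 > 0,  v_rel·d = 344 > 0  ⇒  inside

inside=yes margin=9440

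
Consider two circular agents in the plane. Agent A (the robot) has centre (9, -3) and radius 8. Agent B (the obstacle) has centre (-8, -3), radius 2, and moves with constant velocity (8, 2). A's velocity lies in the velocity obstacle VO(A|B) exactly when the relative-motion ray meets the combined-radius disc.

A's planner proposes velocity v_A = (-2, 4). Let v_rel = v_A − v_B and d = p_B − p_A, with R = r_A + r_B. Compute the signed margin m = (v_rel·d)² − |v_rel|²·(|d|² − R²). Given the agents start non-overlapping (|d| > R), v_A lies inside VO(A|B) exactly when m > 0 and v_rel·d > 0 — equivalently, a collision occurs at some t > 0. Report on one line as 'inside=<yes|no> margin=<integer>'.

d = (-17, 0),  |d|² = 289;  R = 8+2 = 10,  c = 289−10² = 189
v_rel = (-10, 2),  |v_rel|² = 104;  v_rel·d = (-10)·(-17) + (2)·(0) = 170
104·t² − 340·t + 189 = 0  ⇒  m = 170² − 104·189 = 9244
m = 9244 > 0,  v_rel·d = 170 > 0  ⇒  inside

inside=yes margin=9244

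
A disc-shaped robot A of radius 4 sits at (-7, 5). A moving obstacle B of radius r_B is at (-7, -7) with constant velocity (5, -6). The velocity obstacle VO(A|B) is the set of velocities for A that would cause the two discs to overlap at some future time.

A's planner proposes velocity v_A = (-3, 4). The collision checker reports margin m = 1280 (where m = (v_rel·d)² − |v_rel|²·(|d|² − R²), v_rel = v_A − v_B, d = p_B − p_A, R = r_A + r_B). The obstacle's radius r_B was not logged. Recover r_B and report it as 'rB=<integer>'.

m = 1280
d = (0, -12);  v_rel = (-8, 10),  |v_rel|² = 164
v_rel×d = (-8)·(-12) − (10)·(0) = 96
since m = R²·164 − 96²:  R² = (9216 + 1280) / 164 = 64
R = √64 = 8  ⇒  r_B = 8 − 4 = 4

rB=4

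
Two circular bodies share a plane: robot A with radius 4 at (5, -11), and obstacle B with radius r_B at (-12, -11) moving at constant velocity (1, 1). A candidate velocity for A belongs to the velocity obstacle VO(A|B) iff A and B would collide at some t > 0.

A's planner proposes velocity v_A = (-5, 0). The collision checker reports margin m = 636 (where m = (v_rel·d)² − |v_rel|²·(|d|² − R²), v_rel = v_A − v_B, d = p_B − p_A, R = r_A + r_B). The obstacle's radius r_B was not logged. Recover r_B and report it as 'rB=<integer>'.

m = 636
d = (-17, 0);  v_rel = (-6, -1),  |v_rel|² = 37
v_rel×d = (-6)·(0) − (-1)·(-17) = -17
since m = R²·37 − (-17)²:  R² = (289 + 636) / 37 = 25
R = √25 = 5  ⇒  r_B = 5 − 4 = 1

rB=1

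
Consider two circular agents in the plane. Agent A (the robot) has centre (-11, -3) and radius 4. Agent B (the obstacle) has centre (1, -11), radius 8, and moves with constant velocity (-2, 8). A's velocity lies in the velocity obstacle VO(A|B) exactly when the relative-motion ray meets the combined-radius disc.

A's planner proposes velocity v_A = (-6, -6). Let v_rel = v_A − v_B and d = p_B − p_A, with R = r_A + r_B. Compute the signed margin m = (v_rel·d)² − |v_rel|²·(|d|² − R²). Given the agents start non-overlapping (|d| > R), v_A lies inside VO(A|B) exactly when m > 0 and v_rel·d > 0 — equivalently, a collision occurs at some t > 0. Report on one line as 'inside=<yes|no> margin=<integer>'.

d = (12, -8),  |d|² = 208;  R = 4+8 = 12,  c = 208−12² = 64
v_rel = (-4, -14),  |v_rel|² = 212;  v_rel·d = (-4)·(12) + (-14)·(-8) = 64
212·t² − 128·t + 64 = 0  ⇒  m = 64² − 212·64 = -9472
m = -9472 < 0,  v_rel·d = 64 > 0  ⇒  outside

inside=no margin=-9472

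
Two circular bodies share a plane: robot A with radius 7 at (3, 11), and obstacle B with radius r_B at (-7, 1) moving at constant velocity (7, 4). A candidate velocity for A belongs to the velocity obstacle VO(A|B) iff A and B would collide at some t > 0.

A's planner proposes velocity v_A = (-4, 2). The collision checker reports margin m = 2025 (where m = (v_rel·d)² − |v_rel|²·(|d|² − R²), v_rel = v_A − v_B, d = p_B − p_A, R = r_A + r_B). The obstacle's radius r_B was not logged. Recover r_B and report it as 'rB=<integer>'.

m = 2025
d = (-10, -10);  v_rel = (-11, -2),  |v_rel|² = 125
v_rel×d = (-11)·(-10) − (-2)·(-10) = 90
since m = R²·125 − 90²:  R² = (8100 + 2025) / 125 = 81
R = √81 = 9  ⇒  r_B = 9 − 7 = 2

rB=2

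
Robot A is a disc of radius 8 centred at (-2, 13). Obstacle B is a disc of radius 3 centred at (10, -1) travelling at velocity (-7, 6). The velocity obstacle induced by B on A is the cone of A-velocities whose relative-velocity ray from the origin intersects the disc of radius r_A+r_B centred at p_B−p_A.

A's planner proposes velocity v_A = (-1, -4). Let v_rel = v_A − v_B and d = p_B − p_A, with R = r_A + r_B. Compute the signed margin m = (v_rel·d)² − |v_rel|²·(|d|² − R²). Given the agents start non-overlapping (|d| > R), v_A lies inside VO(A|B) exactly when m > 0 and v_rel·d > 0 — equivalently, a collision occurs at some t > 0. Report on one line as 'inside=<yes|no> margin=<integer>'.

d = (12, -14),  |d|² = 340;  R = 8+3 = 11,  c = 340−11² = 219
v_rel = (6, -10),  |v_rel|² = 136;  v_rel·d = (6)·(12) + (-10)·(-14) = 212
136·t² − 424·t + 219 = 0  ⇒  m = 212² − 136·219 = 15160
m = 15160 > 0,  v_rel·d = 212 > 0  ⇒  inside

inside=yes margin=15160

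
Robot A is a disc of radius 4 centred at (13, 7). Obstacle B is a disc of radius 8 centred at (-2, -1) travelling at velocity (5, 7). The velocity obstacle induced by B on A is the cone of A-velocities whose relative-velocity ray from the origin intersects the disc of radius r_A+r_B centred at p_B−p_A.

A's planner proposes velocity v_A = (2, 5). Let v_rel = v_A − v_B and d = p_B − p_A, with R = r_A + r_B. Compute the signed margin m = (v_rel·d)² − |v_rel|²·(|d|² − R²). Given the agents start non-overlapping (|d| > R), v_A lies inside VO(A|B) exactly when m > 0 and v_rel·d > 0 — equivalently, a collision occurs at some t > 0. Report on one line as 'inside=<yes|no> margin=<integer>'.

d = (-15, -8),  |d|² = 289;  R = 4+8 = 12,  c = 289−12² = 145
v_rel = (-3, -2),  |v_rel|² = 13;  v_rel·d = (-3)·(-15) + (-2)·(-8) = 61
13·t² − 122·t + 145 = 0  ⇒  m = 61² − 13·145 = 1836
m = 1836 > 0,  v_rel·d = 61 > 0  ⇒  inside

inside=yes margin=1836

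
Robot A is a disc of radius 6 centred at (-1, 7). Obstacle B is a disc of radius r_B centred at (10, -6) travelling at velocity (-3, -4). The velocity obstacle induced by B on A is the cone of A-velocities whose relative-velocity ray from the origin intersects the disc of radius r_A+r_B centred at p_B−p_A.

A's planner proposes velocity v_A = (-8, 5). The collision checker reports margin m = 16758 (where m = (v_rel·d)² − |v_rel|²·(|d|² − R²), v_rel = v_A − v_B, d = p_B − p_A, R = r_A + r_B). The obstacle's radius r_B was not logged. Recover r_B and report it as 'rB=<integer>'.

m = 16758
d = (11, -13);  v_rel = (-5, 9),  |v_rel|² = 106
v_rel×d = (-5)·(-13) − (9)·(11) = -34
since m = R²·106 − (-34)²:  R² = (1156 + 16758) / 106 = 169
R = √169 = 13  ⇒  r_B = 13 − 6 = 7

rB=7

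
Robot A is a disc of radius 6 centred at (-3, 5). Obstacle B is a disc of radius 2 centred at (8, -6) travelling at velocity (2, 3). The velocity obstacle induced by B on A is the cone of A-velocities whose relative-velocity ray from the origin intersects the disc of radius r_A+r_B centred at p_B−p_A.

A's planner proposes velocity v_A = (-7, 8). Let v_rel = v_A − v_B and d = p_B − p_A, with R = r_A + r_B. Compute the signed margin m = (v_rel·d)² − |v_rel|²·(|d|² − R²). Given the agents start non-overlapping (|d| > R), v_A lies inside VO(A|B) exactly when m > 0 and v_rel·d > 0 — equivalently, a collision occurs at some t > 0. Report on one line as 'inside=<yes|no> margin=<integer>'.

d = (11, -11),  |d|² = 242;  R = 6+2 = 8,  c = 242−8² = 178
v_rel = (-9, 5),  |v_rel|² = 106;  v_rel·d = (-9)·(11) + (5)·(-11) = -154
106·t² + 308·t + 178 = 0  ⇒  m = (-154)² − 106·178 = 4848
m = 4848 > 0,  v_rel·d = -154 < 0  ⇒  outside

inside=no margin=4848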